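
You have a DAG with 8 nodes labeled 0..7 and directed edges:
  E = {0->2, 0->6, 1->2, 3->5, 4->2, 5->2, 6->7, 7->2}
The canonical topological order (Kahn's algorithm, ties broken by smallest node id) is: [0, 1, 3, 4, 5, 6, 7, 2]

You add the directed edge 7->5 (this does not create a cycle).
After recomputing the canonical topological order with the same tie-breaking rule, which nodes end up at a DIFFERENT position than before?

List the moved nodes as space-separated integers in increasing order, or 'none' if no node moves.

Answer: 5 6 7

Derivation:
Old toposort: [0, 1, 3, 4, 5, 6, 7, 2]
Added edge 7->5
Recompute Kahn (smallest-id tiebreak):
  initial in-degrees: [0, 0, 5, 0, 0, 2, 1, 1]
  ready (indeg=0): [0, 1, 3, 4]
  pop 0: indeg[2]->4; indeg[6]->0 | ready=[1, 3, 4, 6] | order so far=[0]
  pop 1: indeg[2]->3 | ready=[3, 4, 6] | order so far=[0, 1]
  pop 3: indeg[5]->1 | ready=[4, 6] | order so far=[0, 1, 3]
  pop 4: indeg[2]->2 | ready=[6] | order so far=[0, 1, 3, 4]
  pop 6: indeg[7]->0 | ready=[7] | order so far=[0, 1, 3, 4, 6]
  pop 7: indeg[2]->1; indeg[5]->0 | ready=[5] | order so far=[0, 1, 3, 4, 6, 7]
  pop 5: indeg[2]->0 | ready=[2] | order so far=[0, 1, 3, 4, 6, 7, 5]
  pop 2: no out-edges | ready=[] | order so far=[0, 1, 3, 4, 6, 7, 5, 2]
New canonical toposort: [0, 1, 3, 4, 6, 7, 5, 2]
Compare positions:
  Node 0: index 0 -> 0 (same)
  Node 1: index 1 -> 1 (same)
  Node 2: index 7 -> 7 (same)
  Node 3: index 2 -> 2 (same)
  Node 4: index 3 -> 3 (same)
  Node 5: index 4 -> 6 (moved)
  Node 6: index 5 -> 4 (moved)
  Node 7: index 6 -> 5 (moved)
Nodes that changed position: 5 6 7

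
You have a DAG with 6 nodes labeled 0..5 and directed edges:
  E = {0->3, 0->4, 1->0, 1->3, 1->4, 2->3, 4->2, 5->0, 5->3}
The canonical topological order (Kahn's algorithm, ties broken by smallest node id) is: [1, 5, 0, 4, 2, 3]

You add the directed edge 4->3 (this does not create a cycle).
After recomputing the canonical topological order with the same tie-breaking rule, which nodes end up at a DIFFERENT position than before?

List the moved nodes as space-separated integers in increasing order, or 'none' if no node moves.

Old toposort: [1, 5, 0, 4, 2, 3]
Added edge 4->3
Recompute Kahn (smallest-id tiebreak):
  initial in-degrees: [2, 0, 1, 5, 2, 0]
  ready (indeg=0): [1, 5]
  pop 1: indeg[0]->1; indeg[3]->4; indeg[4]->1 | ready=[5] | order so far=[1]
  pop 5: indeg[0]->0; indeg[3]->3 | ready=[0] | order so far=[1, 5]
  pop 0: indeg[3]->2; indeg[4]->0 | ready=[4] | order so far=[1, 5, 0]
  pop 4: indeg[2]->0; indeg[3]->1 | ready=[2] | order so far=[1, 5, 0, 4]
  pop 2: indeg[3]->0 | ready=[3] | order so far=[1, 5, 0, 4, 2]
  pop 3: no out-edges | ready=[] | order so far=[1, 5, 0, 4, 2, 3]
New canonical toposort: [1, 5, 0, 4, 2, 3]
Compare positions:
  Node 0: index 2 -> 2 (same)
  Node 1: index 0 -> 0 (same)
  Node 2: index 4 -> 4 (same)
  Node 3: index 5 -> 5 (same)
  Node 4: index 3 -> 3 (same)
  Node 5: index 1 -> 1 (same)
Nodes that changed position: none

Answer: none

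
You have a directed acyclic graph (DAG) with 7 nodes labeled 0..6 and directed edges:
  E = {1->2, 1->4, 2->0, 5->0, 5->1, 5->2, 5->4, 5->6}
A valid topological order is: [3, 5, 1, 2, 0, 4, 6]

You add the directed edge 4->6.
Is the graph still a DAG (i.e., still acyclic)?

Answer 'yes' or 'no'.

Given toposort: [3, 5, 1, 2, 0, 4, 6]
Position of 4: index 5; position of 6: index 6
New edge 4->6: forward
Forward edge: respects the existing order. Still a DAG, same toposort still valid.
Still a DAG? yes

Answer: yes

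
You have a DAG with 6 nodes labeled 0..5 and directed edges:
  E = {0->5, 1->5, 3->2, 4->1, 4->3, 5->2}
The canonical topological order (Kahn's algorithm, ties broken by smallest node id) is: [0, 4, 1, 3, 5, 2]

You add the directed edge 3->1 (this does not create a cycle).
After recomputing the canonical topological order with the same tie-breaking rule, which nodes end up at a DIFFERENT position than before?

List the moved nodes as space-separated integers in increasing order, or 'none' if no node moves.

Old toposort: [0, 4, 1, 3, 5, 2]
Added edge 3->1
Recompute Kahn (smallest-id tiebreak):
  initial in-degrees: [0, 2, 2, 1, 0, 2]
  ready (indeg=0): [0, 4]
  pop 0: indeg[5]->1 | ready=[4] | order so far=[0]
  pop 4: indeg[1]->1; indeg[3]->0 | ready=[3] | order so far=[0, 4]
  pop 3: indeg[1]->0; indeg[2]->1 | ready=[1] | order so far=[0, 4, 3]
  pop 1: indeg[5]->0 | ready=[5] | order so far=[0, 4, 3, 1]
  pop 5: indeg[2]->0 | ready=[2] | order so far=[0, 4, 3, 1, 5]
  pop 2: no out-edges | ready=[] | order so far=[0, 4, 3, 1, 5, 2]
New canonical toposort: [0, 4, 3, 1, 5, 2]
Compare positions:
  Node 0: index 0 -> 0 (same)
  Node 1: index 2 -> 3 (moved)
  Node 2: index 5 -> 5 (same)
  Node 3: index 3 -> 2 (moved)
  Node 4: index 1 -> 1 (same)
  Node 5: index 4 -> 4 (same)
Nodes that changed position: 1 3

Answer: 1 3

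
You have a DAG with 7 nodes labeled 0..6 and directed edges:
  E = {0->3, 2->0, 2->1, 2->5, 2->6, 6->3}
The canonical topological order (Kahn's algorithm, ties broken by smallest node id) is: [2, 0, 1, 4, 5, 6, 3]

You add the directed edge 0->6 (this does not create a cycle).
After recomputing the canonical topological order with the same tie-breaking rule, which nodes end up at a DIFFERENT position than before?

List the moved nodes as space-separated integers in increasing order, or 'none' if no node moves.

Answer: none

Derivation:
Old toposort: [2, 0, 1, 4, 5, 6, 3]
Added edge 0->6
Recompute Kahn (smallest-id tiebreak):
  initial in-degrees: [1, 1, 0, 2, 0, 1, 2]
  ready (indeg=0): [2, 4]
  pop 2: indeg[0]->0; indeg[1]->0; indeg[5]->0; indeg[6]->1 | ready=[0, 1, 4, 5] | order so far=[2]
  pop 0: indeg[3]->1; indeg[6]->0 | ready=[1, 4, 5, 6] | order so far=[2, 0]
  pop 1: no out-edges | ready=[4, 5, 6] | order so far=[2, 0, 1]
  pop 4: no out-edges | ready=[5, 6] | order so far=[2, 0, 1, 4]
  pop 5: no out-edges | ready=[6] | order so far=[2, 0, 1, 4, 5]
  pop 6: indeg[3]->0 | ready=[3] | order so far=[2, 0, 1, 4, 5, 6]
  pop 3: no out-edges | ready=[] | order so far=[2, 0, 1, 4, 5, 6, 3]
New canonical toposort: [2, 0, 1, 4, 5, 6, 3]
Compare positions:
  Node 0: index 1 -> 1 (same)
  Node 1: index 2 -> 2 (same)
  Node 2: index 0 -> 0 (same)
  Node 3: index 6 -> 6 (same)
  Node 4: index 3 -> 3 (same)
  Node 5: index 4 -> 4 (same)
  Node 6: index 5 -> 5 (same)
Nodes that changed position: none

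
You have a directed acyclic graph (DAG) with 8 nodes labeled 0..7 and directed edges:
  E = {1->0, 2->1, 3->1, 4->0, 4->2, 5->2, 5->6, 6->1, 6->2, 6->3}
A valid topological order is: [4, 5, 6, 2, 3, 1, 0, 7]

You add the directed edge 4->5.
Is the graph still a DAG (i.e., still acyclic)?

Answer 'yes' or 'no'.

Answer: yes

Derivation:
Given toposort: [4, 5, 6, 2, 3, 1, 0, 7]
Position of 4: index 0; position of 5: index 1
New edge 4->5: forward
Forward edge: respects the existing order. Still a DAG, same toposort still valid.
Still a DAG? yes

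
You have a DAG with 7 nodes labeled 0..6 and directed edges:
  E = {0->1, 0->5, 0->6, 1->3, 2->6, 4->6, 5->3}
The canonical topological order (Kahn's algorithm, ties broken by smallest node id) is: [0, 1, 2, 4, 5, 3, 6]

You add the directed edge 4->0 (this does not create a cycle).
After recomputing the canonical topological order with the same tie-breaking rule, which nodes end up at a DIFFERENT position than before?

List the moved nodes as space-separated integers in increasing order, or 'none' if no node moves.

Answer: 0 1 2 4

Derivation:
Old toposort: [0, 1, 2, 4, 5, 3, 6]
Added edge 4->0
Recompute Kahn (smallest-id tiebreak):
  initial in-degrees: [1, 1, 0, 2, 0, 1, 3]
  ready (indeg=0): [2, 4]
  pop 2: indeg[6]->2 | ready=[4] | order so far=[2]
  pop 4: indeg[0]->0; indeg[6]->1 | ready=[0] | order so far=[2, 4]
  pop 0: indeg[1]->0; indeg[5]->0; indeg[6]->0 | ready=[1, 5, 6] | order so far=[2, 4, 0]
  pop 1: indeg[3]->1 | ready=[5, 6] | order so far=[2, 4, 0, 1]
  pop 5: indeg[3]->0 | ready=[3, 6] | order so far=[2, 4, 0, 1, 5]
  pop 3: no out-edges | ready=[6] | order so far=[2, 4, 0, 1, 5, 3]
  pop 6: no out-edges | ready=[] | order so far=[2, 4, 0, 1, 5, 3, 6]
New canonical toposort: [2, 4, 0, 1, 5, 3, 6]
Compare positions:
  Node 0: index 0 -> 2 (moved)
  Node 1: index 1 -> 3 (moved)
  Node 2: index 2 -> 0 (moved)
  Node 3: index 5 -> 5 (same)
  Node 4: index 3 -> 1 (moved)
  Node 5: index 4 -> 4 (same)
  Node 6: index 6 -> 6 (same)
Nodes that changed position: 0 1 2 4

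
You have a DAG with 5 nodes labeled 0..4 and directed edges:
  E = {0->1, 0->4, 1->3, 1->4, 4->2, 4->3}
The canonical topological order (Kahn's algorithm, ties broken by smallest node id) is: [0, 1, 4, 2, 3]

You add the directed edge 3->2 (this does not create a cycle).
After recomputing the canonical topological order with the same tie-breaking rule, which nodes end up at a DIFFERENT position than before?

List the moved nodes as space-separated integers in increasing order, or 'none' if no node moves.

Answer: 2 3

Derivation:
Old toposort: [0, 1, 4, 2, 3]
Added edge 3->2
Recompute Kahn (smallest-id tiebreak):
  initial in-degrees: [0, 1, 2, 2, 2]
  ready (indeg=0): [0]
  pop 0: indeg[1]->0; indeg[4]->1 | ready=[1] | order so far=[0]
  pop 1: indeg[3]->1; indeg[4]->0 | ready=[4] | order so far=[0, 1]
  pop 4: indeg[2]->1; indeg[3]->0 | ready=[3] | order so far=[0, 1, 4]
  pop 3: indeg[2]->0 | ready=[2] | order so far=[0, 1, 4, 3]
  pop 2: no out-edges | ready=[] | order so far=[0, 1, 4, 3, 2]
New canonical toposort: [0, 1, 4, 3, 2]
Compare positions:
  Node 0: index 0 -> 0 (same)
  Node 1: index 1 -> 1 (same)
  Node 2: index 3 -> 4 (moved)
  Node 3: index 4 -> 3 (moved)
  Node 4: index 2 -> 2 (same)
Nodes that changed position: 2 3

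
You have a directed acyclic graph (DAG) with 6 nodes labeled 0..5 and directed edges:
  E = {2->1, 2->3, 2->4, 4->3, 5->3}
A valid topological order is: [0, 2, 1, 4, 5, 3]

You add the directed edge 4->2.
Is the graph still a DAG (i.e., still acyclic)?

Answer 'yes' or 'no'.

Given toposort: [0, 2, 1, 4, 5, 3]
Position of 4: index 3; position of 2: index 1
New edge 4->2: backward (u after v in old order)
Backward edge: old toposort is now invalid. Check if this creates a cycle.
Does 2 already reach 4? Reachable from 2: [1, 2, 3, 4]. YES -> cycle!
Still a DAG? no

Answer: no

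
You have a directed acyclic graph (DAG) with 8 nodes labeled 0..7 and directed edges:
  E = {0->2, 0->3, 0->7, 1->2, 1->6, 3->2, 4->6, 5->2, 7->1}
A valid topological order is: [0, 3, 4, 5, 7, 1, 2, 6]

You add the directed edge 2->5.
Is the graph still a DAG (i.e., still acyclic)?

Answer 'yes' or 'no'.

Answer: no

Derivation:
Given toposort: [0, 3, 4, 5, 7, 1, 2, 6]
Position of 2: index 6; position of 5: index 3
New edge 2->5: backward (u after v in old order)
Backward edge: old toposort is now invalid. Check if this creates a cycle.
Does 5 already reach 2? Reachable from 5: [2, 5]. YES -> cycle!
Still a DAG? no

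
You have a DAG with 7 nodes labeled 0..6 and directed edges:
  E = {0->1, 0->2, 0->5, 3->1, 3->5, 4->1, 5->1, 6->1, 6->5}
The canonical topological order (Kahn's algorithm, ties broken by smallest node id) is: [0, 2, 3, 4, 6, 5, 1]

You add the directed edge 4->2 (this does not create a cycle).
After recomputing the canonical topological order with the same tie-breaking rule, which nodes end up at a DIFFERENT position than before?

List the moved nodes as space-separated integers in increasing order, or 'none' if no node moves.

Old toposort: [0, 2, 3, 4, 6, 5, 1]
Added edge 4->2
Recompute Kahn (smallest-id tiebreak):
  initial in-degrees: [0, 5, 2, 0, 0, 3, 0]
  ready (indeg=0): [0, 3, 4, 6]
  pop 0: indeg[1]->4; indeg[2]->1; indeg[5]->2 | ready=[3, 4, 6] | order so far=[0]
  pop 3: indeg[1]->3; indeg[5]->1 | ready=[4, 6] | order so far=[0, 3]
  pop 4: indeg[1]->2; indeg[2]->0 | ready=[2, 6] | order so far=[0, 3, 4]
  pop 2: no out-edges | ready=[6] | order so far=[0, 3, 4, 2]
  pop 6: indeg[1]->1; indeg[5]->0 | ready=[5] | order so far=[0, 3, 4, 2, 6]
  pop 5: indeg[1]->0 | ready=[1] | order so far=[0, 3, 4, 2, 6, 5]
  pop 1: no out-edges | ready=[] | order so far=[0, 3, 4, 2, 6, 5, 1]
New canonical toposort: [0, 3, 4, 2, 6, 5, 1]
Compare positions:
  Node 0: index 0 -> 0 (same)
  Node 1: index 6 -> 6 (same)
  Node 2: index 1 -> 3 (moved)
  Node 3: index 2 -> 1 (moved)
  Node 4: index 3 -> 2 (moved)
  Node 5: index 5 -> 5 (same)
  Node 6: index 4 -> 4 (same)
Nodes that changed position: 2 3 4

Answer: 2 3 4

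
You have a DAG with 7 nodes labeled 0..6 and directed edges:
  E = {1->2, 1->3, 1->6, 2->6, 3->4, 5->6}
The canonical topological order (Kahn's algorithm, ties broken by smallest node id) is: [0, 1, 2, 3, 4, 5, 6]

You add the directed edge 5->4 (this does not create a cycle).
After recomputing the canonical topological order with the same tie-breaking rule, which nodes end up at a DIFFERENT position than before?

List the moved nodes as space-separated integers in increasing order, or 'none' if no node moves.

Old toposort: [0, 1, 2, 3, 4, 5, 6]
Added edge 5->4
Recompute Kahn (smallest-id tiebreak):
  initial in-degrees: [0, 0, 1, 1, 2, 0, 3]
  ready (indeg=0): [0, 1, 5]
  pop 0: no out-edges | ready=[1, 5] | order so far=[0]
  pop 1: indeg[2]->0; indeg[3]->0; indeg[6]->2 | ready=[2, 3, 5] | order so far=[0, 1]
  pop 2: indeg[6]->1 | ready=[3, 5] | order so far=[0, 1, 2]
  pop 3: indeg[4]->1 | ready=[5] | order so far=[0, 1, 2, 3]
  pop 5: indeg[4]->0; indeg[6]->0 | ready=[4, 6] | order so far=[0, 1, 2, 3, 5]
  pop 4: no out-edges | ready=[6] | order so far=[0, 1, 2, 3, 5, 4]
  pop 6: no out-edges | ready=[] | order so far=[0, 1, 2, 3, 5, 4, 6]
New canonical toposort: [0, 1, 2, 3, 5, 4, 6]
Compare positions:
  Node 0: index 0 -> 0 (same)
  Node 1: index 1 -> 1 (same)
  Node 2: index 2 -> 2 (same)
  Node 3: index 3 -> 3 (same)
  Node 4: index 4 -> 5 (moved)
  Node 5: index 5 -> 4 (moved)
  Node 6: index 6 -> 6 (same)
Nodes that changed position: 4 5

Answer: 4 5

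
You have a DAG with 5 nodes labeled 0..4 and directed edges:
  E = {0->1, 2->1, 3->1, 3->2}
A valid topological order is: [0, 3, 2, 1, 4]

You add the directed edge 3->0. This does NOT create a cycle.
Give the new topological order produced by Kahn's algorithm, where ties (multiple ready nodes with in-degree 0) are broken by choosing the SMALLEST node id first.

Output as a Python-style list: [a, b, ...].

Answer: [3, 0, 2, 1, 4]

Derivation:
Old toposort: [0, 3, 2, 1, 4]
Added edge: 3->0
Position of 3 (1) > position of 0 (0). Must reorder: 3 must now come before 0.
Run Kahn's algorithm (break ties by smallest node id):
  initial in-degrees: [1, 3, 1, 0, 0]
  ready (indeg=0): [3, 4]
  pop 3: indeg[0]->0; indeg[1]->2; indeg[2]->0 | ready=[0, 2, 4] | order so far=[3]
  pop 0: indeg[1]->1 | ready=[2, 4] | order so far=[3, 0]
  pop 2: indeg[1]->0 | ready=[1, 4] | order so far=[3, 0, 2]
  pop 1: no out-edges | ready=[4] | order so far=[3, 0, 2, 1]
  pop 4: no out-edges | ready=[] | order so far=[3, 0, 2, 1, 4]
  Result: [3, 0, 2, 1, 4]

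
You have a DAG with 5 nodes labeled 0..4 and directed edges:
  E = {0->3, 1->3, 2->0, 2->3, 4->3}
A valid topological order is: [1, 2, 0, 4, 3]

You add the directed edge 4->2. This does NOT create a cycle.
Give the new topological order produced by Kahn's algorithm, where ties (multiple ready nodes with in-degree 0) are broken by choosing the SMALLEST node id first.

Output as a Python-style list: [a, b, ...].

Answer: [1, 4, 2, 0, 3]

Derivation:
Old toposort: [1, 2, 0, 4, 3]
Added edge: 4->2
Position of 4 (3) > position of 2 (1). Must reorder: 4 must now come before 2.
Run Kahn's algorithm (break ties by smallest node id):
  initial in-degrees: [1, 0, 1, 4, 0]
  ready (indeg=0): [1, 4]
  pop 1: indeg[3]->3 | ready=[4] | order so far=[1]
  pop 4: indeg[2]->0; indeg[3]->2 | ready=[2] | order so far=[1, 4]
  pop 2: indeg[0]->0; indeg[3]->1 | ready=[0] | order so far=[1, 4, 2]
  pop 0: indeg[3]->0 | ready=[3] | order so far=[1, 4, 2, 0]
  pop 3: no out-edges | ready=[] | order so far=[1, 4, 2, 0, 3]
  Result: [1, 4, 2, 0, 3]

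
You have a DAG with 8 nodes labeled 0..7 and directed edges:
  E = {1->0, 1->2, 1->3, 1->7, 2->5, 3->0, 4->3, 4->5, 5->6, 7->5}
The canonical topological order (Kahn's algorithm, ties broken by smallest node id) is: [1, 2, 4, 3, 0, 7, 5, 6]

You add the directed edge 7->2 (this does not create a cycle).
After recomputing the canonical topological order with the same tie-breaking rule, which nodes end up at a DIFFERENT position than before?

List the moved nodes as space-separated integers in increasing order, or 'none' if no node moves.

Answer: 0 2 3 4 7

Derivation:
Old toposort: [1, 2, 4, 3, 0, 7, 5, 6]
Added edge 7->2
Recompute Kahn (smallest-id tiebreak):
  initial in-degrees: [2, 0, 2, 2, 0, 3, 1, 1]
  ready (indeg=0): [1, 4]
  pop 1: indeg[0]->1; indeg[2]->1; indeg[3]->1; indeg[7]->0 | ready=[4, 7] | order so far=[1]
  pop 4: indeg[3]->0; indeg[5]->2 | ready=[3, 7] | order so far=[1, 4]
  pop 3: indeg[0]->0 | ready=[0, 7] | order so far=[1, 4, 3]
  pop 0: no out-edges | ready=[7] | order so far=[1, 4, 3, 0]
  pop 7: indeg[2]->0; indeg[5]->1 | ready=[2] | order so far=[1, 4, 3, 0, 7]
  pop 2: indeg[5]->0 | ready=[5] | order so far=[1, 4, 3, 0, 7, 2]
  pop 5: indeg[6]->0 | ready=[6] | order so far=[1, 4, 3, 0, 7, 2, 5]
  pop 6: no out-edges | ready=[] | order so far=[1, 4, 3, 0, 7, 2, 5, 6]
New canonical toposort: [1, 4, 3, 0, 7, 2, 5, 6]
Compare positions:
  Node 0: index 4 -> 3 (moved)
  Node 1: index 0 -> 0 (same)
  Node 2: index 1 -> 5 (moved)
  Node 3: index 3 -> 2 (moved)
  Node 4: index 2 -> 1 (moved)
  Node 5: index 6 -> 6 (same)
  Node 6: index 7 -> 7 (same)
  Node 7: index 5 -> 4 (moved)
Nodes that changed position: 0 2 3 4 7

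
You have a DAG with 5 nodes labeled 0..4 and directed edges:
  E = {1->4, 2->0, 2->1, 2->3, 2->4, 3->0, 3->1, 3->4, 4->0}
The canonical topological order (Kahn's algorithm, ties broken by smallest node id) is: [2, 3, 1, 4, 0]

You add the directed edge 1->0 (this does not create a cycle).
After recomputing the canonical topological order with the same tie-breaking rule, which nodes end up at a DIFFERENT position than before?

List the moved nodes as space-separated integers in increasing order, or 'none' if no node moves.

Old toposort: [2, 3, 1, 4, 0]
Added edge 1->0
Recompute Kahn (smallest-id tiebreak):
  initial in-degrees: [4, 2, 0, 1, 3]
  ready (indeg=0): [2]
  pop 2: indeg[0]->3; indeg[1]->1; indeg[3]->0; indeg[4]->2 | ready=[3] | order so far=[2]
  pop 3: indeg[0]->2; indeg[1]->0; indeg[4]->1 | ready=[1] | order so far=[2, 3]
  pop 1: indeg[0]->1; indeg[4]->0 | ready=[4] | order so far=[2, 3, 1]
  pop 4: indeg[0]->0 | ready=[0] | order so far=[2, 3, 1, 4]
  pop 0: no out-edges | ready=[] | order so far=[2, 3, 1, 4, 0]
New canonical toposort: [2, 3, 1, 4, 0]
Compare positions:
  Node 0: index 4 -> 4 (same)
  Node 1: index 2 -> 2 (same)
  Node 2: index 0 -> 0 (same)
  Node 3: index 1 -> 1 (same)
  Node 4: index 3 -> 3 (same)
Nodes that changed position: none

Answer: none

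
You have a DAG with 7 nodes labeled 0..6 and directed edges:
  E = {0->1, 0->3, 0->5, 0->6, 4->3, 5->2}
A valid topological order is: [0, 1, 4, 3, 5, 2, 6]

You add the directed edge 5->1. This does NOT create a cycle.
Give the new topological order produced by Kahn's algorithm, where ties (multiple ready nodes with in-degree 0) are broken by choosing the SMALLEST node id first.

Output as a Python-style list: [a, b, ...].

Answer: [0, 4, 3, 5, 1, 2, 6]

Derivation:
Old toposort: [0, 1, 4, 3, 5, 2, 6]
Added edge: 5->1
Position of 5 (4) > position of 1 (1). Must reorder: 5 must now come before 1.
Run Kahn's algorithm (break ties by smallest node id):
  initial in-degrees: [0, 2, 1, 2, 0, 1, 1]
  ready (indeg=0): [0, 4]
  pop 0: indeg[1]->1; indeg[3]->1; indeg[5]->0; indeg[6]->0 | ready=[4, 5, 6] | order so far=[0]
  pop 4: indeg[3]->0 | ready=[3, 5, 6] | order so far=[0, 4]
  pop 3: no out-edges | ready=[5, 6] | order so far=[0, 4, 3]
  pop 5: indeg[1]->0; indeg[2]->0 | ready=[1, 2, 6] | order so far=[0, 4, 3, 5]
  pop 1: no out-edges | ready=[2, 6] | order so far=[0, 4, 3, 5, 1]
  pop 2: no out-edges | ready=[6] | order so far=[0, 4, 3, 5, 1, 2]
  pop 6: no out-edges | ready=[] | order so far=[0, 4, 3, 5, 1, 2, 6]
  Result: [0, 4, 3, 5, 1, 2, 6]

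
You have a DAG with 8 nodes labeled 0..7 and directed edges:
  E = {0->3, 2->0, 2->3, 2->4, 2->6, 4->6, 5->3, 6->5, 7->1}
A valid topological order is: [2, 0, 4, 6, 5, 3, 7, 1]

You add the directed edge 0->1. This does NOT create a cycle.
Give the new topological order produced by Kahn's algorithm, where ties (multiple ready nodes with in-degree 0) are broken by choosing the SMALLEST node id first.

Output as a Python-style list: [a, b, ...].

Answer: [2, 0, 4, 6, 5, 3, 7, 1]

Derivation:
Old toposort: [2, 0, 4, 6, 5, 3, 7, 1]
Added edge: 0->1
Position of 0 (1) < position of 1 (7). Old order still valid.
Run Kahn's algorithm (break ties by smallest node id):
  initial in-degrees: [1, 2, 0, 3, 1, 1, 2, 0]
  ready (indeg=0): [2, 7]
  pop 2: indeg[0]->0; indeg[3]->2; indeg[4]->0; indeg[6]->1 | ready=[0, 4, 7] | order so far=[2]
  pop 0: indeg[1]->1; indeg[3]->1 | ready=[4, 7] | order so far=[2, 0]
  pop 4: indeg[6]->0 | ready=[6, 7] | order so far=[2, 0, 4]
  pop 6: indeg[5]->0 | ready=[5, 7] | order so far=[2, 0, 4, 6]
  pop 5: indeg[3]->0 | ready=[3, 7] | order so far=[2, 0, 4, 6, 5]
  pop 3: no out-edges | ready=[7] | order so far=[2, 0, 4, 6, 5, 3]
  pop 7: indeg[1]->0 | ready=[1] | order so far=[2, 0, 4, 6, 5, 3, 7]
  pop 1: no out-edges | ready=[] | order so far=[2, 0, 4, 6, 5, 3, 7, 1]
  Result: [2, 0, 4, 6, 5, 3, 7, 1]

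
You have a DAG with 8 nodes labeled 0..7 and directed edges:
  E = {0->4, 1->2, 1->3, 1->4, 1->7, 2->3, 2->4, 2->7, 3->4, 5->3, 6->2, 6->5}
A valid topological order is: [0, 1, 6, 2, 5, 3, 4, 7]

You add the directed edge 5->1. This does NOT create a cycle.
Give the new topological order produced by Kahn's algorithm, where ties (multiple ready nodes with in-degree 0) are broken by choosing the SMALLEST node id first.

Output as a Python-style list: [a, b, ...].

Old toposort: [0, 1, 6, 2, 5, 3, 4, 7]
Added edge: 5->1
Position of 5 (4) > position of 1 (1). Must reorder: 5 must now come before 1.
Run Kahn's algorithm (break ties by smallest node id):
  initial in-degrees: [0, 1, 2, 3, 4, 1, 0, 2]
  ready (indeg=0): [0, 6]
  pop 0: indeg[4]->3 | ready=[6] | order so far=[0]
  pop 6: indeg[2]->1; indeg[5]->0 | ready=[5] | order so far=[0, 6]
  pop 5: indeg[1]->0; indeg[3]->2 | ready=[1] | order so far=[0, 6, 5]
  pop 1: indeg[2]->0; indeg[3]->1; indeg[4]->2; indeg[7]->1 | ready=[2] | order so far=[0, 6, 5, 1]
  pop 2: indeg[3]->0; indeg[4]->1; indeg[7]->0 | ready=[3, 7] | order so far=[0, 6, 5, 1, 2]
  pop 3: indeg[4]->0 | ready=[4, 7] | order so far=[0, 6, 5, 1, 2, 3]
  pop 4: no out-edges | ready=[7] | order so far=[0, 6, 5, 1, 2, 3, 4]
  pop 7: no out-edges | ready=[] | order so far=[0, 6, 5, 1, 2, 3, 4, 7]
  Result: [0, 6, 5, 1, 2, 3, 4, 7]

Answer: [0, 6, 5, 1, 2, 3, 4, 7]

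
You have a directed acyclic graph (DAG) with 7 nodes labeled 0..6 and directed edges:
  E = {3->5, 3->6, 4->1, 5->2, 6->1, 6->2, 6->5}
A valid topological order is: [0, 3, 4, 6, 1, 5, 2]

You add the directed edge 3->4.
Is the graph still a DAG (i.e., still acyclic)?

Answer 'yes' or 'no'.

Given toposort: [0, 3, 4, 6, 1, 5, 2]
Position of 3: index 1; position of 4: index 2
New edge 3->4: forward
Forward edge: respects the existing order. Still a DAG, same toposort still valid.
Still a DAG? yes

Answer: yes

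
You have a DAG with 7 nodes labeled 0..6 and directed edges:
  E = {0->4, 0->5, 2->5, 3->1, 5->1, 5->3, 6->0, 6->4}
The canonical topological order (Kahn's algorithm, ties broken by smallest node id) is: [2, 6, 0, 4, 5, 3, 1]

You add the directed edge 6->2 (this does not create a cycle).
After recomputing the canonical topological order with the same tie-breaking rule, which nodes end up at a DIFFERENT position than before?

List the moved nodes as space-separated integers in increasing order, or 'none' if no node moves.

Answer: 0 2 6

Derivation:
Old toposort: [2, 6, 0, 4, 5, 3, 1]
Added edge 6->2
Recompute Kahn (smallest-id tiebreak):
  initial in-degrees: [1, 2, 1, 1, 2, 2, 0]
  ready (indeg=0): [6]
  pop 6: indeg[0]->0; indeg[2]->0; indeg[4]->1 | ready=[0, 2] | order so far=[6]
  pop 0: indeg[4]->0; indeg[5]->1 | ready=[2, 4] | order so far=[6, 0]
  pop 2: indeg[5]->0 | ready=[4, 5] | order so far=[6, 0, 2]
  pop 4: no out-edges | ready=[5] | order so far=[6, 0, 2, 4]
  pop 5: indeg[1]->1; indeg[3]->0 | ready=[3] | order so far=[6, 0, 2, 4, 5]
  pop 3: indeg[1]->0 | ready=[1] | order so far=[6, 0, 2, 4, 5, 3]
  pop 1: no out-edges | ready=[] | order so far=[6, 0, 2, 4, 5, 3, 1]
New canonical toposort: [6, 0, 2, 4, 5, 3, 1]
Compare positions:
  Node 0: index 2 -> 1 (moved)
  Node 1: index 6 -> 6 (same)
  Node 2: index 0 -> 2 (moved)
  Node 3: index 5 -> 5 (same)
  Node 4: index 3 -> 3 (same)
  Node 5: index 4 -> 4 (same)
  Node 6: index 1 -> 0 (moved)
Nodes that changed position: 0 2 6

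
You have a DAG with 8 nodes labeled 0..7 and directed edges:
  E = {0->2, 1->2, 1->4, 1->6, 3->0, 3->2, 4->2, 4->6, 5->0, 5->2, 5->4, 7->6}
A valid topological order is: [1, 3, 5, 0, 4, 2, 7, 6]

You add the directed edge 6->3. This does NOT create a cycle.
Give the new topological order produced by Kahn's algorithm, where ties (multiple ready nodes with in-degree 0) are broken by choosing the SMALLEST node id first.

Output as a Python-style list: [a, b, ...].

Old toposort: [1, 3, 5, 0, 4, 2, 7, 6]
Added edge: 6->3
Position of 6 (7) > position of 3 (1). Must reorder: 6 must now come before 3.
Run Kahn's algorithm (break ties by smallest node id):
  initial in-degrees: [2, 0, 5, 1, 2, 0, 3, 0]
  ready (indeg=0): [1, 5, 7]
  pop 1: indeg[2]->4; indeg[4]->1; indeg[6]->2 | ready=[5, 7] | order so far=[1]
  pop 5: indeg[0]->1; indeg[2]->3; indeg[4]->0 | ready=[4, 7] | order so far=[1, 5]
  pop 4: indeg[2]->2; indeg[6]->1 | ready=[7] | order so far=[1, 5, 4]
  pop 7: indeg[6]->0 | ready=[6] | order so far=[1, 5, 4, 7]
  pop 6: indeg[3]->0 | ready=[3] | order so far=[1, 5, 4, 7, 6]
  pop 3: indeg[0]->0; indeg[2]->1 | ready=[0] | order so far=[1, 5, 4, 7, 6, 3]
  pop 0: indeg[2]->0 | ready=[2] | order so far=[1, 5, 4, 7, 6, 3, 0]
  pop 2: no out-edges | ready=[] | order so far=[1, 5, 4, 7, 6, 3, 0, 2]
  Result: [1, 5, 4, 7, 6, 3, 0, 2]

Answer: [1, 5, 4, 7, 6, 3, 0, 2]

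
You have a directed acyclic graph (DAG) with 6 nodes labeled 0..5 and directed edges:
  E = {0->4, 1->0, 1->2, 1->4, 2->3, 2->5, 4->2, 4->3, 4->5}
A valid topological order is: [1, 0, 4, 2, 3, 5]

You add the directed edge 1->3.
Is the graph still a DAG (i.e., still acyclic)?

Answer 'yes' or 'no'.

Given toposort: [1, 0, 4, 2, 3, 5]
Position of 1: index 0; position of 3: index 4
New edge 1->3: forward
Forward edge: respects the existing order. Still a DAG, same toposort still valid.
Still a DAG? yes

Answer: yes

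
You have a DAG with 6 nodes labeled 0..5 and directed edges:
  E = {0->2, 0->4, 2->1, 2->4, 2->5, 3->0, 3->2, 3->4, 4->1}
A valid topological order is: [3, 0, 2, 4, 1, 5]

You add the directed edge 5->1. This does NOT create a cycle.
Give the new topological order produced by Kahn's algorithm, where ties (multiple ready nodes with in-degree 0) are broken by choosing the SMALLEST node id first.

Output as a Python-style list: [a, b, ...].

Answer: [3, 0, 2, 4, 5, 1]

Derivation:
Old toposort: [3, 0, 2, 4, 1, 5]
Added edge: 5->1
Position of 5 (5) > position of 1 (4). Must reorder: 5 must now come before 1.
Run Kahn's algorithm (break ties by smallest node id):
  initial in-degrees: [1, 3, 2, 0, 3, 1]
  ready (indeg=0): [3]
  pop 3: indeg[0]->0; indeg[2]->1; indeg[4]->2 | ready=[0] | order so far=[3]
  pop 0: indeg[2]->0; indeg[4]->1 | ready=[2] | order so far=[3, 0]
  pop 2: indeg[1]->2; indeg[4]->0; indeg[5]->0 | ready=[4, 5] | order so far=[3, 0, 2]
  pop 4: indeg[1]->1 | ready=[5] | order so far=[3, 0, 2, 4]
  pop 5: indeg[1]->0 | ready=[1] | order so far=[3, 0, 2, 4, 5]
  pop 1: no out-edges | ready=[] | order so far=[3, 0, 2, 4, 5, 1]
  Result: [3, 0, 2, 4, 5, 1]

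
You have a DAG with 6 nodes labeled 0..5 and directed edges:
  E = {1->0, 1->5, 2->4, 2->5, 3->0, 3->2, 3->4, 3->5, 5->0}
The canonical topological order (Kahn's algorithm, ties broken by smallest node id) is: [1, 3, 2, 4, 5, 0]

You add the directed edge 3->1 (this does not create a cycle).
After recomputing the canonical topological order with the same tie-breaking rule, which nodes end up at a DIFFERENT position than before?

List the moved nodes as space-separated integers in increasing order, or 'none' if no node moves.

Old toposort: [1, 3, 2, 4, 5, 0]
Added edge 3->1
Recompute Kahn (smallest-id tiebreak):
  initial in-degrees: [3, 1, 1, 0, 2, 3]
  ready (indeg=0): [3]
  pop 3: indeg[0]->2; indeg[1]->0; indeg[2]->0; indeg[4]->1; indeg[5]->2 | ready=[1, 2] | order so far=[3]
  pop 1: indeg[0]->1; indeg[5]->1 | ready=[2] | order so far=[3, 1]
  pop 2: indeg[4]->0; indeg[5]->0 | ready=[4, 5] | order so far=[3, 1, 2]
  pop 4: no out-edges | ready=[5] | order so far=[3, 1, 2, 4]
  pop 5: indeg[0]->0 | ready=[0] | order so far=[3, 1, 2, 4, 5]
  pop 0: no out-edges | ready=[] | order so far=[3, 1, 2, 4, 5, 0]
New canonical toposort: [3, 1, 2, 4, 5, 0]
Compare positions:
  Node 0: index 5 -> 5 (same)
  Node 1: index 0 -> 1 (moved)
  Node 2: index 2 -> 2 (same)
  Node 3: index 1 -> 0 (moved)
  Node 4: index 3 -> 3 (same)
  Node 5: index 4 -> 4 (same)
Nodes that changed position: 1 3

Answer: 1 3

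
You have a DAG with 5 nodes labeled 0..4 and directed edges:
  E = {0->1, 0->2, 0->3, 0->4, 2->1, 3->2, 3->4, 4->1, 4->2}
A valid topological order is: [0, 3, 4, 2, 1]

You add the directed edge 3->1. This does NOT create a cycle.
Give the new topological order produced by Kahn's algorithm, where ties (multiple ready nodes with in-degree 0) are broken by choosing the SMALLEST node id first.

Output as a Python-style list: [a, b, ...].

Answer: [0, 3, 4, 2, 1]

Derivation:
Old toposort: [0, 3, 4, 2, 1]
Added edge: 3->1
Position of 3 (1) < position of 1 (4). Old order still valid.
Run Kahn's algorithm (break ties by smallest node id):
  initial in-degrees: [0, 4, 3, 1, 2]
  ready (indeg=0): [0]
  pop 0: indeg[1]->3; indeg[2]->2; indeg[3]->0; indeg[4]->1 | ready=[3] | order so far=[0]
  pop 3: indeg[1]->2; indeg[2]->1; indeg[4]->0 | ready=[4] | order so far=[0, 3]
  pop 4: indeg[1]->1; indeg[2]->0 | ready=[2] | order so far=[0, 3, 4]
  pop 2: indeg[1]->0 | ready=[1] | order so far=[0, 3, 4, 2]
  pop 1: no out-edges | ready=[] | order so far=[0, 3, 4, 2, 1]
  Result: [0, 3, 4, 2, 1]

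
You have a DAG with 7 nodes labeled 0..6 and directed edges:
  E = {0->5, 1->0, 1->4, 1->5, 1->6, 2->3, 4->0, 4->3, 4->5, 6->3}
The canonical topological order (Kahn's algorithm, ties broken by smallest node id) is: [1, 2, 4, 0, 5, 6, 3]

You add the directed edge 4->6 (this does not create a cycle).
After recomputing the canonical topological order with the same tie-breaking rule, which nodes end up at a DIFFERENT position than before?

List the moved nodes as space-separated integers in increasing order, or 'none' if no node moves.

Answer: none

Derivation:
Old toposort: [1, 2, 4, 0, 5, 6, 3]
Added edge 4->6
Recompute Kahn (smallest-id tiebreak):
  initial in-degrees: [2, 0, 0, 3, 1, 3, 2]
  ready (indeg=0): [1, 2]
  pop 1: indeg[0]->1; indeg[4]->0; indeg[5]->2; indeg[6]->1 | ready=[2, 4] | order so far=[1]
  pop 2: indeg[3]->2 | ready=[4] | order so far=[1, 2]
  pop 4: indeg[0]->0; indeg[3]->1; indeg[5]->1; indeg[6]->0 | ready=[0, 6] | order so far=[1, 2, 4]
  pop 0: indeg[5]->0 | ready=[5, 6] | order so far=[1, 2, 4, 0]
  pop 5: no out-edges | ready=[6] | order so far=[1, 2, 4, 0, 5]
  pop 6: indeg[3]->0 | ready=[3] | order so far=[1, 2, 4, 0, 5, 6]
  pop 3: no out-edges | ready=[] | order so far=[1, 2, 4, 0, 5, 6, 3]
New canonical toposort: [1, 2, 4, 0, 5, 6, 3]
Compare positions:
  Node 0: index 3 -> 3 (same)
  Node 1: index 0 -> 0 (same)
  Node 2: index 1 -> 1 (same)
  Node 3: index 6 -> 6 (same)
  Node 4: index 2 -> 2 (same)
  Node 5: index 4 -> 4 (same)
  Node 6: index 5 -> 5 (same)
Nodes that changed position: none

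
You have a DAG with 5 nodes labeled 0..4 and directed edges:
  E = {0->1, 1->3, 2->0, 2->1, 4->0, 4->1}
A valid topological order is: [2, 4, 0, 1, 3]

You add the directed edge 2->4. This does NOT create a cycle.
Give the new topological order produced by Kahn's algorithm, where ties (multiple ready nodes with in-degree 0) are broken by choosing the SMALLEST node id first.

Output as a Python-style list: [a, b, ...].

Answer: [2, 4, 0, 1, 3]

Derivation:
Old toposort: [2, 4, 0, 1, 3]
Added edge: 2->4
Position of 2 (0) < position of 4 (1). Old order still valid.
Run Kahn's algorithm (break ties by smallest node id):
  initial in-degrees: [2, 3, 0, 1, 1]
  ready (indeg=0): [2]
  pop 2: indeg[0]->1; indeg[1]->2; indeg[4]->0 | ready=[4] | order so far=[2]
  pop 4: indeg[0]->0; indeg[1]->1 | ready=[0] | order so far=[2, 4]
  pop 0: indeg[1]->0 | ready=[1] | order so far=[2, 4, 0]
  pop 1: indeg[3]->0 | ready=[3] | order so far=[2, 4, 0, 1]
  pop 3: no out-edges | ready=[] | order so far=[2, 4, 0, 1, 3]
  Result: [2, 4, 0, 1, 3]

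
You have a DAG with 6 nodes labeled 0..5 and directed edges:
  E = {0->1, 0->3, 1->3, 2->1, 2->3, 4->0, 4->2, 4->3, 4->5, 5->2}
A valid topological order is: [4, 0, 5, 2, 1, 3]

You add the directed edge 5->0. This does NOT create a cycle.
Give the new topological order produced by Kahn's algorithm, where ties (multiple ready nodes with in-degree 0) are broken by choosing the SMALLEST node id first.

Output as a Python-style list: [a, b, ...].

Answer: [4, 5, 0, 2, 1, 3]

Derivation:
Old toposort: [4, 0, 5, 2, 1, 3]
Added edge: 5->0
Position of 5 (2) > position of 0 (1). Must reorder: 5 must now come before 0.
Run Kahn's algorithm (break ties by smallest node id):
  initial in-degrees: [2, 2, 2, 4, 0, 1]
  ready (indeg=0): [4]
  pop 4: indeg[0]->1; indeg[2]->1; indeg[3]->3; indeg[5]->0 | ready=[5] | order so far=[4]
  pop 5: indeg[0]->0; indeg[2]->0 | ready=[0, 2] | order so far=[4, 5]
  pop 0: indeg[1]->1; indeg[3]->2 | ready=[2] | order so far=[4, 5, 0]
  pop 2: indeg[1]->0; indeg[3]->1 | ready=[1] | order so far=[4, 5, 0, 2]
  pop 1: indeg[3]->0 | ready=[3] | order so far=[4, 5, 0, 2, 1]
  pop 3: no out-edges | ready=[] | order so far=[4, 5, 0, 2, 1, 3]
  Result: [4, 5, 0, 2, 1, 3]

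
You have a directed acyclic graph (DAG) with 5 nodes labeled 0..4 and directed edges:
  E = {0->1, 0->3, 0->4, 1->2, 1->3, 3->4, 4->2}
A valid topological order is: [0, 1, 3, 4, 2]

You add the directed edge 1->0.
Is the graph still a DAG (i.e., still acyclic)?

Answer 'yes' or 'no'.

Answer: no

Derivation:
Given toposort: [0, 1, 3, 4, 2]
Position of 1: index 1; position of 0: index 0
New edge 1->0: backward (u after v in old order)
Backward edge: old toposort is now invalid. Check if this creates a cycle.
Does 0 already reach 1? Reachable from 0: [0, 1, 2, 3, 4]. YES -> cycle!
Still a DAG? no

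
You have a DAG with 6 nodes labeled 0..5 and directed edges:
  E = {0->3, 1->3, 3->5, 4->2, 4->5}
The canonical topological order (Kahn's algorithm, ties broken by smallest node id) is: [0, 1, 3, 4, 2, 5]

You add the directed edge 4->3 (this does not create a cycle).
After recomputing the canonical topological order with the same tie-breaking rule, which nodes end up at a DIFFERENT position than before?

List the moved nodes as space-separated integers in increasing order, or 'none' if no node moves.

Answer: 2 3 4

Derivation:
Old toposort: [0, 1, 3, 4, 2, 5]
Added edge 4->3
Recompute Kahn (smallest-id tiebreak):
  initial in-degrees: [0, 0, 1, 3, 0, 2]
  ready (indeg=0): [0, 1, 4]
  pop 0: indeg[3]->2 | ready=[1, 4] | order so far=[0]
  pop 1: indeg[3]->1 | ready=[4] | order so far=[0, 1]
  pop 4: indeg[2]->0; indeg[3]->0; indeg[5]->1 | ready=[2, 3] | order so far=[0, 1, 4]
  pop 2: no out-edges | ready=[3] | order so far=[0, 1, 4, 2]
  pop 3: indeg[5]->0 | ready=[5] | order so far=[0, 1, 4, 2, 3]
  pop 5: no out-edges | ready=[] | order so far=[0, 1, 4, 2, 3, 5]
New canonical toposort: [0, 1, 4, 2, 3, 5]
Compare positions:
  Node 0: index 0 -> 0 (same)
  Node 1: index 1 -> 1 (same)
  Node 2: index 4 -> 3 (moved)
  Node 3: index 2 -> 4 (moved)
  Node 4: index 3 -> 2 (moved)
  Node 5: index 5 -> 5 (same)
Nodes that changed position: 2 3 4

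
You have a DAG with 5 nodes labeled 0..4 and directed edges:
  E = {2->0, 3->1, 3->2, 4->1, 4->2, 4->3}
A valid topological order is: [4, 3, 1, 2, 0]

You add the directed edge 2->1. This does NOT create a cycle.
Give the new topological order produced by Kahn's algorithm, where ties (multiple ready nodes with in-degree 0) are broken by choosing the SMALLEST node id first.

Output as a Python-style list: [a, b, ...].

Answer: [4, 3, 2, 0, 1]

Derivation:
Old toposort: [4, 3, 1, 2, 0]
Added edge: 2->1
Position of 2 (3) > position of 1 (2). Must reorder: 2 must now come before 1.
Run Kahn's algorithm (break ties by smallest node id):
  initial in-degrees: [1, 3, 2, 1, 0]
  ready (indeg=0): [4]
  pop 4: indeg[1]->2; indeg[2]->1; indeg[3]->0 | ready=[3] | order so far=[4]
  pop 3: indeg[1]->1; indeg[2]->0 | ready=[2] | order so far=[4, 3]
  pop 2: indeg[0]->0; indeg[1]->0 | ready=[0, 1] | order so far=[4, 3, 2]
  pop 0: no out-edges | ready=[1] | order so far=[4, 3, 2, 0]
  pop 1: no out-edges | ready=[] | order so far=[4, 3, 2, 0, 1]
  Result: [4, 3, 2, 0, 1]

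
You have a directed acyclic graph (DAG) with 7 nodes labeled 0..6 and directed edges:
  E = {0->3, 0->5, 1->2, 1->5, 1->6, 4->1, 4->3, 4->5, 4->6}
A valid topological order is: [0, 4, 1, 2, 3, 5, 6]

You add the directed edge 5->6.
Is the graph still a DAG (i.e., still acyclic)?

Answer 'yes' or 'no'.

Answer: yes

Derivation:
Given toposort: [0, 4, 1, 2, 3, 5, 6]
Position of 5: index 5; position of 6: index 6
New edge 5->6: forward
Forward edge: respects the existing order. Still a DAG, same toposort still valid.
Still a DAG? yes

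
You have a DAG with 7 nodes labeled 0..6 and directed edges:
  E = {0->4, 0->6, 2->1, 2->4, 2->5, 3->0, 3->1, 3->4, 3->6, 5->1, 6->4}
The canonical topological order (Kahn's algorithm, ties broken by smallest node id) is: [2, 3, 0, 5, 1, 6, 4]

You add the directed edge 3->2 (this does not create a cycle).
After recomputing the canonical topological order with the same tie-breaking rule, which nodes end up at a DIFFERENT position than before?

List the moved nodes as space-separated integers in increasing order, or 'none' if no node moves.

Answer: 0 2 3

Derivation:
Old toposort: [2, 3, 0, 5, 1, 6, 4]
Added edge 3->2
Recompute Kahn (smallest-id tiebreak):
  initial in-degrees: [1, 3, 1, 0, 4, 1, 2]
  ready (indeg=0): [3]
  pop 3: indeg[0]->0; indeg[1]->2; indeg[2]->0; indeg[4]->3; indeg[6]->1 | ready=[0, 2] | order so far=[3]
  pop 0: indeg[4]->2; indeg[6]->0 | ready=[2, 6] | order so far=[3, 0]
  pop 2: indeg[1]->1; indeg[4]->1; indeg[5]->0 | ready=[5, 6] | order so far=[3, 0, 2]
  pop 5: indeg[1]->0 | ready=[1, 6] | order so far=[3, 0, 2, 5]
  pop 1: no out-edges | ready=[6] | order so far=[3, 0, 2, 5, 1]
  pop 6: indeg[4]->0 | ready=[4] | order so far=[3, 0, 2, 5, 1, 6]
  pop 4: no out-edges | ready=[] | order so far=[3, 0, 2, 5, 1, 6, 4]
New canonical toposort: [3, 0, 2, 5, 1, 6, 4]
Compare positions:
  Node 0: index 2 -> 1 (moved)
  Node 1: index 4 -> 4 (same)
  Node 2: index 0 -> 2 (moved)
  Node 3: index 1 -> 0 (moved)
  Node 4: index 6 -> 6 (same)
  Node 5: index 3 -> 3 (same)
  Node 6: index 5 -> 5 (same)
Nodes that changed position: 0 2 3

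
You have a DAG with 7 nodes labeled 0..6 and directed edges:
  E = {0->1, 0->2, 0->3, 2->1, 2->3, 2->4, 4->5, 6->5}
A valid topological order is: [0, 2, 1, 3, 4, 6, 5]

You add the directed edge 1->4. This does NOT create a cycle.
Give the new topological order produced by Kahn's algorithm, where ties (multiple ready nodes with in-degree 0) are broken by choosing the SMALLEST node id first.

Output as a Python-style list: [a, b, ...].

Answer: [0, 2, 1, 3, 4, 6, 5]

Derivation:
Old toposort: [0, 2, 1, 3, 4, 6, 5]
Added edge: 1->4
Position of 1 (2) < position of 4 (4). Old order still valid.
Run Kahn's algorithm (break ties by smallest node id):
  initial in-degrees: [0, 2, 1, 2, 2, 2, 0]
  ready (indeg=0): [0, 6]
  pop 0: indeg[1]->1; indeg[2]->0; indeg[3]->1 | ready=[2, 6] | order so far=[0]
  pop 2: indeg[1]->0; indeg[3]->0; indeg[4]->1 | ready=[1, 3, 6] | order so far=[0, 2]
  pop 1: indeg[4]->0 | ready=[3, 4, 6] | order so far=[0, 2, 1]
  pop 3: no out-edges | ready=[4, 6] | order so far=[0, 2, 1, 3]
  pop 4: indeg[5]->1 | ready=[6] | order so far=[0, 2, 1, 3, 4]
  pop 6: indeg[5]->0 | ready=[5] | order so far=[0, 2, 1, 3, 4, 6]
  pop 5: no out-edges | ready=[] | order so far=[0, 2, 1, 3, 4, 6, 5]
  Result: [0, 2, 1, 3, 4, 6, 5]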